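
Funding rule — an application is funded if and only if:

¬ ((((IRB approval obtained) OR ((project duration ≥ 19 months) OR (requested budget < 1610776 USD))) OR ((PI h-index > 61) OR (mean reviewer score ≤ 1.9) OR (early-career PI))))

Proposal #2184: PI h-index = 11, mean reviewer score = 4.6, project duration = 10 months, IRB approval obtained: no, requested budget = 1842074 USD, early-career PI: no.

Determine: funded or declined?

Funded

Atomic conditions:
  IRB approval obtained: no → false
  project duration ≥ 19 months: 10 ≥ 19 is false
  requested budget < 1610776 USD: 1842074 < 1610776 is false
  PI h-index > 61: 11 > 61 is false
  mean reviewer score ≤ 1.9: 4.6 ≤ 1.9 is false
  early-career PI: no → false
Combine:
[1.1.2] false OR false = false
[1.1] false OR false = false
[1.2] false OR false OR false = false
[1] false OR false = false
[root] NOT false = true
Overall: true → funded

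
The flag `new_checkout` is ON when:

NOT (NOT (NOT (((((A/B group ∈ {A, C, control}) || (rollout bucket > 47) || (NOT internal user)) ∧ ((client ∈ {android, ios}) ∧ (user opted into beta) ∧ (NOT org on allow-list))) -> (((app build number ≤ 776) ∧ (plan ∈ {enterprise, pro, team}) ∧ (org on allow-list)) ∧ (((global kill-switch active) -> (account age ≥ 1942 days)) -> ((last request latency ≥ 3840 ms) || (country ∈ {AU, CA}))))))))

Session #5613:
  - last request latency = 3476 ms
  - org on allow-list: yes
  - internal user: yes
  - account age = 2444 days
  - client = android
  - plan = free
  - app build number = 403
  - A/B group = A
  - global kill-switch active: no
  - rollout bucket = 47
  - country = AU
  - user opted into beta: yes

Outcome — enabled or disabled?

Atomic conditions:
  A/B group ∈ {A, C, control}: A is in the set → true
  rollout bucket > 47: 47 > 47 is false
  NOT internal user: yes → false
  client ∈ {android, ios}: android is in the set → true
  user opted into beta: yes → true
  NOT org on allow-list: yes → false
  app build number ≤ 776: 403 ≤ 776 is true
  plan ∈ {enterprise, pro, team}: free is not in the set → false
  org on allow-list: yes → true
  global kill-switch active: no → false
  account age ≥ 1942 days: 2444 ≥ 1942 is true
  last request latency ≥ 3840 ms: 3476 ≥ 3840 is false
  country ∈ {AU, CA}: AU is in the set → true
Combine:
[1.1.1.1.1] true OR false OR false = true
[1.1.1.1.2] true AND true AND false = false
[1.1.1.1] true AND false = false
[1.1.1.2.1] true AND false AND true = false
[1.1.1.2.2.1] false → true (antecedent false ⇒ implication holds) = true
[1.1.1.2.2.2] false OR true = true
[1.1.1.2.2] true → true = true
[1.1.1.2] false AND true = false
[1.1.1] false → false (antecedent false ⇒ implication holds) = true
[1.1] NOT true = false
[1] NOT false = true
[root] NOT true = false
Overall: false → disabled

Disabled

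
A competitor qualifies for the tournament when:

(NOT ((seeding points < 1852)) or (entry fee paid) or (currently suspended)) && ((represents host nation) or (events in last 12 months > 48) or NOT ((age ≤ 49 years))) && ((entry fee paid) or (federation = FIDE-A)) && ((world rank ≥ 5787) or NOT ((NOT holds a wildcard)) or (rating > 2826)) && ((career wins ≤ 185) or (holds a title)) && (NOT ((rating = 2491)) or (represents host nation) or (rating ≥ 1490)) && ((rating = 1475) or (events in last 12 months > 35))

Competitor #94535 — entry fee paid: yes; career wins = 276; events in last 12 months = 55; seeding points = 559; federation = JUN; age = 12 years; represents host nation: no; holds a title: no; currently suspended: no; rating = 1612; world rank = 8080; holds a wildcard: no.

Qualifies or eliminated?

Eliminated

Atomic conditions:
  seeding points < 1852: 559 < 1852 is true
  entry fee paid: yes → true
  currently suspended: no → false
  represents host nation: no → false
  events in last 12 months > 48: 55 > 48 is true
  age ≤ 49 years: 12 ≤ 49 is true
  federation = FIDE-A: JUN == FIDE-A is false
  world rank ≥ 5787: 8080 ≥ 5787 is true
  NOT holds a wildcard: no → true
  rating > 2826: 1612 > 2826 is false
  career wins ≤ 185: 276 ≤ 185 is false
  holds a title: no → false
  rating = 2491: 1612 == 2491 is false
  rating ≥ 1490: 1612 ≥ 1490 is true
  rating = 1475: 1612 == 1475 is false
  events in last 12 months > 35: 55 > 35 is true
Combine:
[1.1] NOT true = false
[1] false OR true OR false = true
[2.3] NOT true = false
[2] false OR true OR false = true
[3] true OR false = true
[4.2] NOT true = false
[4] true OR false OR false = true
[5] false OR false = false
[6.1] NOT false = true
[6] true OR false OR true = true
[7] false OR true = true
[root] true AND true AND true AND true AND false AND true AND true = false
Overall: false → eliminated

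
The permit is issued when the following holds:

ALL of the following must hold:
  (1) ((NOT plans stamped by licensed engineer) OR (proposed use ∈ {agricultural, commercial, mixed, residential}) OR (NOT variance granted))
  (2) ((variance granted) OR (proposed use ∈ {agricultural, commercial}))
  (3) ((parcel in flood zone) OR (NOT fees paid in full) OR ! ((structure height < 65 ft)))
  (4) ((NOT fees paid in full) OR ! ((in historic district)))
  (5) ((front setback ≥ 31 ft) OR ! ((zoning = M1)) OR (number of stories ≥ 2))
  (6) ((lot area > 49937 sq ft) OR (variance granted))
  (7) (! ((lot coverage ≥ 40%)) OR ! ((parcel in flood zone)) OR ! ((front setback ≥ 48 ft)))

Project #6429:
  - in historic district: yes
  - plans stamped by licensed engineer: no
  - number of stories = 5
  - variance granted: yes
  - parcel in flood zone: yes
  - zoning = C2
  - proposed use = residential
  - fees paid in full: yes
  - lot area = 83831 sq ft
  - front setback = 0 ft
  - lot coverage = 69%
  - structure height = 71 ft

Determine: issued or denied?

Atomic conditions:
  NOT plans stamped by licensed engineer: no → true
  proposed use ∈ {agricultural, commercial, mixed, residential}: residential is in the set → true
  NOT variance granted: yes → false
  variance granted: yes → true
  proposed use ∈ {agricultural, commercial}: residential is not in the set → false
  parcel in flood zone: yes → true
  NOT fees paid in full: yes → false
  structure height < 65 ft: 71 < 65 is false
  in historic district: yes → true
  front setback ≥ 31 ft: 0 ≥ 31 is false
  zoning = M1: C2 == M1 is false
  number of stories ≥ 2: 5 ≥ 2 is true
  lot area > 49937 sq ft: 83831 > 49937 is true
  lot coverage ≥ 40%: 69 ≥ 40 is true
  front setback ≥ 48 ft: 0 ≥ 48 is false
Combine:
[1] true OR true OR false = true
[2] true OR false = true
[3.3] NOT false = true
[3] true OR false OR true = true
[4.2] NOT true = false
[4] false OR false = false
[5.2] NOT false = true
[5] false OR true OR true = true
[6] true OR true = true
[7.1] NOT true = false
[7.2] NOT true = false
[7.3] NOT false = true
[7] false OR false OR true = true
[root] true AND true AND true AND false AND true AND true AND true = false
Overall: false → denied

Denied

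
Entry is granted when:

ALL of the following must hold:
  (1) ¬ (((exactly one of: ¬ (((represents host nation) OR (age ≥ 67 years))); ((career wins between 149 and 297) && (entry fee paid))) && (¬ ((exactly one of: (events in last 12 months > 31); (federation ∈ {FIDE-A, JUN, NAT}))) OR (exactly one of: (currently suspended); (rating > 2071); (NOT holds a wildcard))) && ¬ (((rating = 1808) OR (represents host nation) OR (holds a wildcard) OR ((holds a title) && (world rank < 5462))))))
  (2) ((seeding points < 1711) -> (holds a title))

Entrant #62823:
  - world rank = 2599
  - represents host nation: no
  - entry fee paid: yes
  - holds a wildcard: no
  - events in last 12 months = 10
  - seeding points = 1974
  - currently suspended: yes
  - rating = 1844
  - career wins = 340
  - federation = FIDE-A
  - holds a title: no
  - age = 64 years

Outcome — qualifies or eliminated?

Atomic conditions:
  represents host nation: no → false
  age ≥ 67 years: 64 ≥ 67 is false
  career wins between 149 and 297: 340 in [149, 297] is false
  entry fee paid: yes → true
  events in last 12 months > 31: 10 > 31 is false
  federation ∈ {FIDE-A, JUN, NAT}: FIDE-A is in the set → true
  currently suspended: yes → true
  rating > 2071: 1844 > 2071 is false
  NOT holds a wildcard: no → true
  rating = 1808: 1844 == 1808 is false
  holds a wildcard: no → false
  holds a title: no → false
  world rank < 5462: 2599 < 5462 is true
  seeding points < 1711: 1974 < 1711 is false
Combine:
[1.1.1.1.1] false OR false = false
[1.1.1.1] NOT false = true
[1.1.1.2] false AND true = false
[1.1.1] exactly-one(true, false) = true
[1.1.2.1.1] exactly-one(false, true) = true
[1.1.2.1] NOT true = false
[1.1.2.2] exactly-one(true, false, true) = false
[1.1.2] false OR false = false
[1.1.3.1.4] false AND true = false
[1.1.3.1] false OR false OR false OR false = false
[1.1.3] NOT false = true
[1.1] true AND false AND true = false
[1] NOT false = true
[2] false → false (antecedent false ⇒ implication holds) = true
[root] true AND true = true
Overall: true → qualifies

Qualifies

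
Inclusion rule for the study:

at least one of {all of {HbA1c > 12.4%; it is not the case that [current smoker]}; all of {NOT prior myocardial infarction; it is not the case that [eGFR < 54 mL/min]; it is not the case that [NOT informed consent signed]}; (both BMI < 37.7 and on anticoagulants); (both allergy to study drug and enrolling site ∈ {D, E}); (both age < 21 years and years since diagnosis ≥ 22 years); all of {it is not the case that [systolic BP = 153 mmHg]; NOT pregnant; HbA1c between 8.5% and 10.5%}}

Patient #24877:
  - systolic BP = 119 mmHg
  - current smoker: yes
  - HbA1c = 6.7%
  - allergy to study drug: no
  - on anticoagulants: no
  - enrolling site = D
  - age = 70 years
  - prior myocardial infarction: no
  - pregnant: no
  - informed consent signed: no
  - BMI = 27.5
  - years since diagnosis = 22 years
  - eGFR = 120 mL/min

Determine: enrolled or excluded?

Atomic conditions:
  HbA1c > 12.4%: 6.7 > 12.4 is false
  current smoker: yes → true
  NOT prior myocardial infarction: no → true
  eGFR < 54 mL/min: 120 < 54 is false
  NOT informed consent signed: no → true
  BMI < 37.7: 27.5 < 37.7 is true
  on anticoagulants: no → false
  allergy to study drug: no → false
  enrolling site ∈ {D, E}: D is in the set → true
  age < 21 years: 70 < 21 is false
  years since diagnosis ≥ 22 years: 22 ≥ 22 is true
  systolic BP = 153 mmHg: 119 == 153 is false
  NOT pregnant: no → true
  HbA1c between 8.5% and 10.5%: 6.7 in [8.5, 10.5] is false
Combine:
[1.2] NOT true = false
[1] false AND false = false
[2.2] NOT false = true
[2.3] NOT true = false
[2] true AND true AND false = false
[3] true AND false = false
[4] false AND true = false
[5] false AND true = false
[6.1] NOT false = true
[6] true AND true AND false = false
[root] false OR false OR false OR false OR false OR false = false
Overall: false → excluded

Excluded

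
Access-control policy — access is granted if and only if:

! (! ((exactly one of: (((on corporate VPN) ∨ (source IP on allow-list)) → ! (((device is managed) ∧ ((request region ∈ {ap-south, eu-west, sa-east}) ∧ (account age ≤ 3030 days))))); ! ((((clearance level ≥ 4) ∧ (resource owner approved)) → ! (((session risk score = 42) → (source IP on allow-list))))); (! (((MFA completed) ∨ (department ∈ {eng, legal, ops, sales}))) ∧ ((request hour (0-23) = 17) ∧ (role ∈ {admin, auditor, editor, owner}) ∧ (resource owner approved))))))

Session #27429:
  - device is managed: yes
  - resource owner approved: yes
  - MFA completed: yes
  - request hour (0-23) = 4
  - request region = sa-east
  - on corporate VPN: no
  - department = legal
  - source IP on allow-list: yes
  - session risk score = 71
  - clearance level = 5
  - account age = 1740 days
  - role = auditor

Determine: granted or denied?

Atomic conditions:
  on corporate VPN: no → false
  source IP on allow-list: yes → true
  device is managed: yes → true
  request region ∈ {ap-south, eu-west, sa-east}: sa-east is in the set → true
  account age ≤ 3030 days: 1740 ≤ 3030 is true
  clearance level ≥ 4: 5 ≥ 4 is true
  resource owner approved: yes → true
  session risk score = 42: 71 == 42 is false
  MFA completed: yes → true
  department ∈ {eng, legal, ops, sales}: legal is in the set → true
  request hour (0-23) = 17: 4 == 17 is false
  role ∈ {admin, auditor, editor, owner}: auditor is in the set → true
Combine:
[1.1.1.1] false OR true = true
[1.1.1.2.1.2] true AND true = true
[1.1.1.2.1] true AND true = true
[1.1.1.2] NOT true = false
[1.1.1] true → false = false
[1.1.2.1.1] true AND true = true
[1.1.2.1.2.1] false → true (antecedent false ⇒ implication holds) = true
[1.1.2.1.2] NOT true = false
[1.1.2.1] true → false = false
[1.1.2] NOT false = true
[1.1.3.1.1] true OR true = true
[1.1.3.1] NOT true = false
[1.1.3.2] false AND true AND true = false
[1.1.3] false AND false = false
[1.1] exactly-one(false, true, false) = true
[1] NOT true = false
[root] NOT false = true
Overall: true → granted

Granted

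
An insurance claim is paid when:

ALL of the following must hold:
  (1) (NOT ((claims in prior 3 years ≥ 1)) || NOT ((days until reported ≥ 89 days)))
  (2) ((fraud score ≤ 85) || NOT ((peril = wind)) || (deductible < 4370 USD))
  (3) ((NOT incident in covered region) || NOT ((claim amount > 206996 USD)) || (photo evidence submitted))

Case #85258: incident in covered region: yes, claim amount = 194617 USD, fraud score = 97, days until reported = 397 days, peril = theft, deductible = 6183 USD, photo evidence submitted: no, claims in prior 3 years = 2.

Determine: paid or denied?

Denied

Atomic conditions:
  claims in prior 3 years ≥ 1: 2 ≥ 1 is true
  days until reported ≥ 89 days: 397 ≥ 89 is true
  fraud score ≤ 85: 97 ≤ 85 is false
  peril = wind: theft == wind is false
  deductible < 4370 USD: 6183 < 4370 is false
  NOT incident in covered region: yes → false
  claim amount > 206996 USD: 194617 > 206996 is false
  photo evidence submitted: no → false
Combine:
[1.1] NOT true = false
[1.2] NOT true = false
[1] false OR false = false
[2.2] NOT false = true
[2] false OR true OR false = true
[3.2] NOT false = true
[3] false OR true OR false = true
[root] false AND true AND true = false
Overall: false → denied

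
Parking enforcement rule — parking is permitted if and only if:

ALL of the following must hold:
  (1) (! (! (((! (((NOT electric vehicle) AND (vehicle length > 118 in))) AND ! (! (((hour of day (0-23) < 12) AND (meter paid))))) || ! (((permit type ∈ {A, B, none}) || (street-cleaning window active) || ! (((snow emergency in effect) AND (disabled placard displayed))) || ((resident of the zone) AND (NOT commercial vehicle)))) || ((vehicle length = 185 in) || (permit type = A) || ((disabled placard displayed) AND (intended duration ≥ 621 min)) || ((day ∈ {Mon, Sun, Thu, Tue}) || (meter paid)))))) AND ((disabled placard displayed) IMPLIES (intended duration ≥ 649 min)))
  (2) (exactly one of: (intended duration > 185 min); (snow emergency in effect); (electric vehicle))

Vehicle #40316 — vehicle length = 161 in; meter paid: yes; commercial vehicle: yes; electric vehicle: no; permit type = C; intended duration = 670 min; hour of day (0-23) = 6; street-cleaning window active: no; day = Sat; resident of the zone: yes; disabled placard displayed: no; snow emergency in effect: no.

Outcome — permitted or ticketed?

Permitted

Atomic conditions:
  NOT electric vehicle: no → true
  vehicle length > 118 in: 161 > 118 is true
  hour of day (0-23) < 12: 6 < 12 is true
  meter paid: yes → true
  permit type ∈ {A, B, none}: C is not in the set → false
  street-cleaning window active: no → false
  snow emergency in effect: no → false
  disabled placard displayed: no → false
  resident of the zone: yes → true
  NOT commercial vehicle: yes → false
  vehicle length = 185 in: 161 == 185 is false
  permit type = A: C == A is false
  intended duration ≥ 621 min: 670 ≥ 621 is true
  day ∈ {Mon, Sun, Thu, Tue}: Sat is not in the set → false
  intended duration ≥ 649 min: 670 ≥ 649 is true
  intended duration > 185 min: 670 > 185 is true
  electric vehicle: no → false
Combine:
[1.1.1.1.1.1.1] true AND true = true
[1.1.1.1.1.1] NOT true = false
[1.1.1.1.1.2.1.1] true AND true = true
[1.1.1.1.1.2.1] NOT true = false
[1.1.1.1.1.2] NOT false = true
[1.1.1.1.1] false AND true = false
[1.1.1.1.2.1.3.1] false AND false = false
[1.1.1.1.2.1.3] NOT false = true
[1.1.1.1.2.1.4] true AND false = false
[1.1.1.1.2.1] false OR false OR true OR false = true
[1.1.1.1.2] NOT true = false
[1.1.1.1.3.3] false AND true = false
[1.1.1.1.3.4] false OR true = true
[1.1.1.1.3] false OR false OR false OR true = true
[1.1.1.1] false OR false OR true = true
[1.1.1] NOT true = false
[1.1] NOT false = true
[1.2] false → true (antecedent false ⇒ implication holds) = true
[1] true AND true = true
[2] exactly-one(true, false, false) = true
[root] true AND true = true
Overall: true → permitted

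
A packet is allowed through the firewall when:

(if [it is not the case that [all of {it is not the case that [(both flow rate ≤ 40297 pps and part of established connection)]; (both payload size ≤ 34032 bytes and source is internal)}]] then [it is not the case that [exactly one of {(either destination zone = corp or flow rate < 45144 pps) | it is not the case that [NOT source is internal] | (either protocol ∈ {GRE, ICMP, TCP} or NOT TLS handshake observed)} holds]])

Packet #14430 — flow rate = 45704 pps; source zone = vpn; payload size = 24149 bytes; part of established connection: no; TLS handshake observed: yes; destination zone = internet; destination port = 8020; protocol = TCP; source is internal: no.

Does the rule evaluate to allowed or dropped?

Atomic conditions:
  flow rate ≤ 40297 pps: 45704 ≤ 40297 is false
  part of established connection: no → false
  payload size ≤ 34032 bytes: 24149 ≤ 34032 is true
  source is internal: no → false
  destination zone = corp: internet == corp is false
  flow rate < 45144 pps: 45704 < 45144 is false
  NOT source is internal: no → true
  protocol ∈ {GRE, ICMP, TCP}: TCP is in the set → true
  NOT TLS handshake observed: yes → false
Combine:
[1.1.1.1] false AND false = false
[1.1.1] NOT false = true
[1.1.2] true AND false = false
[1.1] true AND false = false
[1] NOT false = true
[2.1.1] false OR false = false
[2.1.2] NOT true = false
[2.1.3] true OR false = true
[2.1] exactly-one(false, false, true) = true
[2] NOT true = false
[root] true → false = false
Overall: false → dropped

Dropped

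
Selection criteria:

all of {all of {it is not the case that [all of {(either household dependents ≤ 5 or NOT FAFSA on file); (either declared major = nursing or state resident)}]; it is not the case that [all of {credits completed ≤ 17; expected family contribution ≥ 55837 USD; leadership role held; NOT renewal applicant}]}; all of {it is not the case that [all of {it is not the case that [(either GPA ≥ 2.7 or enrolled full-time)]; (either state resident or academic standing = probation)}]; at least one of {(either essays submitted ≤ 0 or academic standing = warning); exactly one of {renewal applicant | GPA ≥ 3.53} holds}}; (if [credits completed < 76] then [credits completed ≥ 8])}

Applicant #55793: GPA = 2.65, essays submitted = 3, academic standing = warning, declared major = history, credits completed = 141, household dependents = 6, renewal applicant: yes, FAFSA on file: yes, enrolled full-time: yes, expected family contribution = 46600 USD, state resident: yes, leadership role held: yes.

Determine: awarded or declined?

Atomic conditions:
  household dependents ≤ 5: 6 ≤ 5 is false
  NOT FAFSA on file: yes → false
  declared major = nursing: history == nursing is false
  state resident: yes → true
  credits completed ≤ 17: 141 ≤ 17 is false
  expected family contribution ≥ 55837 USD: 46600 ≥ 55837 is false
  leadership role held: yes → true
  NOT renewal applicant: yes → false
  GPA ≥ 2.7: 2.65 ≥ 2.7 is false
  enrolled full-time: yes → true
  academic standing = probation: warning == probation is false
  essays submitted ≤ 0: 3 ≤ 0 is false
  academic standing = warning: warning == warning is true
  renewal applicant: yes → true
  GPA ≥ 3.53: 2.65 ≥ 3.53 is false
  credits completed < 76: 141 < 76 is false
  credits completed ≥ 8: 141 ≥ 8 is true
Combine:
[1.1.1.1] false OR false = false
[1.1.1.2] false OR true = true
[1.1.1] false AND true = false
[1.1] NOT false = true
[1.2.1] false AND false AND true AND false = false
[1.2] NOT false = true
[1] true AND true = true
[2.1.1.1.1] false OR true = true
[2.1.1.1] NOT true = false
[2.1.1.2] true OR false = true
[2.1.1] false AND true = false
[2.1] NOT false = true
[2.2.1] false OR true = true
[2.2.2] exactly-one(true, false) = true
[2.2] true OR true = true
[2] true AND true = true
[3] false → true (antecedent false ⇒ implication holds) = true
[root] true AND true AND true = true
Overall: true → awarded

Awarded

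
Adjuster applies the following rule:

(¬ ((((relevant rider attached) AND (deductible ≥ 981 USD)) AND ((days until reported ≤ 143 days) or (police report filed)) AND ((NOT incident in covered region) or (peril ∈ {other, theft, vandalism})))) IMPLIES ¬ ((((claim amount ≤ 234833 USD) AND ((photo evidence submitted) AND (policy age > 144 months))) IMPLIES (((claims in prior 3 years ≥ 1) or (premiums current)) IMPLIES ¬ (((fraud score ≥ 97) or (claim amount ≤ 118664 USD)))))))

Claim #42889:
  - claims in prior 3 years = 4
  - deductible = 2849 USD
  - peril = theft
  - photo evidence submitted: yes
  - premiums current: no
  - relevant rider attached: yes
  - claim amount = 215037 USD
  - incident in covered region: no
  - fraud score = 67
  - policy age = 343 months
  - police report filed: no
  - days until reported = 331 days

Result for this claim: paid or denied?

Denied

Atomic conditions:
  relevant rider attached: yes → true
  deductible ≥ 981 USD: 2849 ≥ 981 is true
  days until reported ≤ 143 days: 331 ≤ 143 is false
  police report filed: no → false
  NOT incident in covered region: no → true
  peril ∈ {other, theft, vandalism}: theft is in the set → true
  claim amount ≤ 234833 USD: 215037 ≤ 234833 is true
  photo evidence submitted: yes → true
  policy age > 144 months: 343 > 144 is true
  claims in prior 3 years ≥ 1: 4 ≥ 1 is true
  premiums current: no → false
  fraud score ≥ 97: 67 ≥ 97 is false
  claim amount ≤ 118664 USD: 215037 ≤ 118664 is false
Combine:
[1.1.1] true AND true = true
[1.1.2] false OR false = false
[1.1.3] true OR true = true
[1.1] true AND false AND true = false
[1] NOT false = true
[2.1.1.2] true AND true = true
[2.1.1] true AND true = true
[2.1.2.1] true OR false = true
[2.1.2.2.1] false OR false = false
[2.1.2.2] NOT false = true
[2.1.2] true → true = true
[2.1] true → true = true
[2] NOT true = false
[root] true → false = false
Overall: false → denied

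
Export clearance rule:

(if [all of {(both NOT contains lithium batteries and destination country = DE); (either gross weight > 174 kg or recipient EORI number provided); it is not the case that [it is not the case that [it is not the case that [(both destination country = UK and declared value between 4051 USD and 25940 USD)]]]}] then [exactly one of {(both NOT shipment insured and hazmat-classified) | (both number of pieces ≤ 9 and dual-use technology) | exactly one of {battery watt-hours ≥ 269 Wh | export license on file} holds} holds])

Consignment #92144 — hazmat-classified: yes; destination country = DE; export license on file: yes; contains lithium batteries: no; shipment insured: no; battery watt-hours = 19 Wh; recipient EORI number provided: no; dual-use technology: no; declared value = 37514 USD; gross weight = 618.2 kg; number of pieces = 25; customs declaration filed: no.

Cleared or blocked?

Atomic conditions:
  NOT contains lithium batteries: no → true
  destination country = DE: DE == DE is true
  gross weight > 174 kg: 618.2 > 174 is true
  recipient EORI number provided: no → false
  destination country = UK: DE == UK is false
  declared value between 4051 USD and 25940 USD: 37514 in [4051, 25940] is false
  NOT shipment insured: no → true
  hazmat-classified: yes → true
  number of pieces ≤ 9: 25 ≤ 9 is false
  dual-use technology: no → false
  battery watt-hours ≥ 269 Wh: 19 ≥ 269 is false
  export license on file: yes → true
Combine:
[1.1] true AND true = true
[1.2] true OR false = true
[1.3.1.1.1] false AND false = false
[1.3.1.1] NOT false = true
[1.3.1] NOT true = false
[1.3] NOT false = true
[1] true AND true AND true = true
[2.1] true AND true = true
[2.2] false AND false = false
[2.3] exactly-one(false, true) = true
[2] exactly-one(true, false, true) = false
[root] true → false = false
Overall: false → blocked

Blocked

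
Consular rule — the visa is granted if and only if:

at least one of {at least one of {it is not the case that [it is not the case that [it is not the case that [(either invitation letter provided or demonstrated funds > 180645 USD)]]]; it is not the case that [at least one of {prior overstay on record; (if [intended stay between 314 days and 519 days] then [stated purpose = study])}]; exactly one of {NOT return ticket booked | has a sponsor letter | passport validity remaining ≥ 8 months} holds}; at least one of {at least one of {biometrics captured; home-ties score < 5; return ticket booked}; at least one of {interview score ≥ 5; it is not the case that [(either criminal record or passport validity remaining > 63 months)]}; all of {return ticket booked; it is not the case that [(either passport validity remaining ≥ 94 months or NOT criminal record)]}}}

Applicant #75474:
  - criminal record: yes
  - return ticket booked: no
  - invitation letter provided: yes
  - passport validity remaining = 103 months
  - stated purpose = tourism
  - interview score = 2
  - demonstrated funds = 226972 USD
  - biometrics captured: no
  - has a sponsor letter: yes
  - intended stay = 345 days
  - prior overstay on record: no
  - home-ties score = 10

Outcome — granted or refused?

Atomic conditions:
  invitation letter provided: yes → true
  demonstrated funds > 180645 USD: 226972 > 180645 is true
  prior overstay on record: no → false
  intended stay between 314 days and 519 days: 345 in [314, 519] is true
  stated purpose = study: tourism == study is false
  NOT return ticket booked: no → true
  has a sponsor letter: yes → true
  passport validity remaining ≥ 8 months: 103 ≥ 8 is true
  biometrics captured: no → false
  home-ties score < 5: 10 < 5 is false
  return ticket booked: no → false
  interview score ≥ 5: 2 ≥ 5 is false
  criminal record: yes → true
  passport validity remaining > 63 months: 103 > 63 is true
  passport validity remaining ≥ 94 months: 103 ≥ 94 is true
  NOT criminal record: yes → false
Combine:
[1.1.1.1.1] true OR true = true
[1.1.1.1] NOT true = false
[1.1.1] NOT false = true
[1.1] NOT true = false
[1.2.1.2] true → false = false
[1.2.1] false OR false = false
[1.2] NOT false = true
[1.3] exactly-one(true, true, true) = false
[1] false OR true OR false = true
[2.1] false OR false OR false = false
[2.2.2.1] true OR true = true
[2.2.2] NOT true = false
[2.2] false OR false = false
[2.3.2.1] true OR false = true
[2.3.2] NOT true = false
[2.3] false AND false = false
[2] false OR false OR false = false
[root] true OR false = true
Overall: true → granted

Granted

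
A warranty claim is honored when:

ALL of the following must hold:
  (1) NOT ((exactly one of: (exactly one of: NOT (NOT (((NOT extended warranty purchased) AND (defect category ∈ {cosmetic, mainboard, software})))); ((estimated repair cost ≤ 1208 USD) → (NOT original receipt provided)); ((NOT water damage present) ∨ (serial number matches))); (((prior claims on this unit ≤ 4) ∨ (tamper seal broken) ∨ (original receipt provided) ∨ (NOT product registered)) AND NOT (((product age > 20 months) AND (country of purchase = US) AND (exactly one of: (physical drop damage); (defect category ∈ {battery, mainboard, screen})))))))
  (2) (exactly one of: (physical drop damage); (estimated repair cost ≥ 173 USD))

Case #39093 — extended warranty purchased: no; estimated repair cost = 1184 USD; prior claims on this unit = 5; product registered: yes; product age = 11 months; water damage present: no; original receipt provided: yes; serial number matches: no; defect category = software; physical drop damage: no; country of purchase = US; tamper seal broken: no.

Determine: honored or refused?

Refused

Atomic conditions:
  NOT extended warranty purchased: no → true
  defect category ∈ {cosmetic, mainboard, software}: software is in the set → true
  estimated repair cost ≤ 1208 USD: 1184 ≤ 1208 is true
  NOT original receipt provided: yes → false
  NOT water damage present: no → true
  serial number matches: no → false
  prior claims on this unit ≤ 4: 5 ≤ 4 is false
  tamper seal broken: no → false
  original receipt provided: yes → true
  NOT product registered: yes → false
  product age > 20 months: 11 > 20 is false
  country of purchase = US: US == US is true
  physical drop damage: no → false
  defect category ∈ {battery, mainboard, screen}: software is not in the set → false
  estimated repair cost ≥ 173 USD: 1184 ≥ 173 is true
Combine:
[1.1.1.1.1.1] true AND true = true
[1.1.1.1.1] NOT true = false
[1.1.1.1] NOT false = true
[1.1.1.2] true → false = false
[1.1.1.3] true OR false = true
[1.1.1] exactly-one(true, false, true) = false
[1.1.2.1] false OR false OR true OR false = true
[1.1.2.2.1.3] exactly-one(false, false) = false
[1.1.2.2.1] false AND true AND false = false
[1.1.2.2] NOT false = true
[1.1.2] true AND true = true
[1.1] exactly-one(false, true) = true
[1] NOT true = false
[2] exactly-one(false, true) = true
[root] false AND true = false
Overall: false → refused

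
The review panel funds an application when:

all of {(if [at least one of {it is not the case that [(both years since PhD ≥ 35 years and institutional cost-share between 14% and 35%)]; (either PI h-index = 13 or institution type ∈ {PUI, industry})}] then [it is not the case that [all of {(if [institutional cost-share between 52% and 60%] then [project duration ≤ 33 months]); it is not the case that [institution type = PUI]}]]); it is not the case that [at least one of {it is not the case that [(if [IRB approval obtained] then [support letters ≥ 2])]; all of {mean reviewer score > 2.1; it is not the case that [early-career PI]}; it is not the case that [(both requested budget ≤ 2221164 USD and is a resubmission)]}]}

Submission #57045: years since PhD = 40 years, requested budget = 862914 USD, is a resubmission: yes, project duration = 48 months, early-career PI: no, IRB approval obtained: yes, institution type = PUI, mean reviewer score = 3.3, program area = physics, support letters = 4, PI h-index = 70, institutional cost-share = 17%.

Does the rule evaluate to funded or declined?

Declined

Atomic conditions:
  years since PhD ≥ 35 years: 40 ≥ 35 is true
  institutional cost-share between 14% and 35%: 17 in [14, 35] is true
  PI h-index = 13: 70 == 13 is false
  institution type ∈ {PUI, industry}: PUI is in the set → true
  institutional cost-share between 52% and 60%: 17 in [52, 60] is false
  project duration ≤ 33 months: 48 ≤ 33 is false
  institution type = PUI: PUI == PUI is true
  IRB approval obtained: yes → true
  support letters ≥ 2: 4 ≥ 2 is true
  mean reviewer score > 2.1: 3.3 > 2.1 is true
  early-career PI: no → false
  requested budget ≤ 2221164 USD: 862914 ≤ 2221164 is true
  is a resubmission: yes → true
Combine:
[1.1.1.1] true AND true = true
[1.1.1] NOT true = false
[1.1.2] false OR true = true
[1.1] false OR true = true
[1.2.1.1] false → false (antecedent false ⇒ implication holds) = true
[1.2.1.2] NOT true = false
[1.2.1] true AND false = false
[1.2] NOT false = true
[1] true → true = true
[2.1.1.1] true → true = true
[2.1.1] NOT true = false
[2.1.2.2] NOT false = true
[2.1.2] true AND true = true
[2.1.3.1] true AND true = true
[2.1.3] NOT true = false
[2.1] false OR true OR false = true
[2] NOT true = false
[root] true AND false = false
Overall: false → declined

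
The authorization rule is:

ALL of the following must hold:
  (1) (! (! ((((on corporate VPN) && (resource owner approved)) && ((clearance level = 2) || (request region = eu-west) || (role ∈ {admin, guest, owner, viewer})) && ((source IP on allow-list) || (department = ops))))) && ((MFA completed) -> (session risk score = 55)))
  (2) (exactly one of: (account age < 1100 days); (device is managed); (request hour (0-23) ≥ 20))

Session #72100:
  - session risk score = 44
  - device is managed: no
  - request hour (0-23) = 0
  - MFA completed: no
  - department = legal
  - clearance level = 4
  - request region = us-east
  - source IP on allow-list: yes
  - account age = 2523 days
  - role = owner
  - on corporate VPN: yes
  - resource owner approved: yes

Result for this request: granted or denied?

Denied

Atomic conditions:
  on corporate VPN: yes → true
  resource owner approved: yes → true
  clearance level = 2: 4 == 2 is false
  request region = eu-west: us-east == eu-west is false
  role ∈ {admin, guest, owner, viewer}: owner is in the set → true
  source IP on allow-list: yes → true
  department = ops: legal == ops is false
  MFA completed: no → false
  session risk score = 55: 44 == 55 is false
  account age < 1100 days: 2523 < 1100 is false
  device is managed: no → false
  request hour (0-23) ≥ 20: 0 ≥ 20 is false
Combine:
[1.1.1.1.1] true AND true = true
[1.1.1.1.2] false OR false OR true = true
[1.1.1.1.3] true OR false = true
[1.1.1.1] true AND true AND true = true
[1.1.1] NOT true = false
[1.1] NOT false = true
[1.2] false → false (antecedent false ⇒ implication holds) = true
[1] true AND true = true
[2] exactly-one(false, false, false) = false
[root] true AND false = false
Overall: false → denied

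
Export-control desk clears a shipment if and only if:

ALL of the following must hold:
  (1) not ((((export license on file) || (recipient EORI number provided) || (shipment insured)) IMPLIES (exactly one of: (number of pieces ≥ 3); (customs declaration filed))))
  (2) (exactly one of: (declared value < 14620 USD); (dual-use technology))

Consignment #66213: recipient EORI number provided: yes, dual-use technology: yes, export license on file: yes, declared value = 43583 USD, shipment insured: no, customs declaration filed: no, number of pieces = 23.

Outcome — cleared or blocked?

Atomic conditions:
  export license on file: yes → true
  recipient EORI number provided: yes → true
  shipment insured: no → false
  number of pieces ≥ 3: 23 ≥ 3 is true
  customs declaration filed: no → false
  declared value < 14620 USD: 43583 < 14620 is false
  dual-use technology: yes → true
Combine:
[1.1.1] true OR true OR false = true
[1.1.2] exactly-one(true, false) = true
[1.1] true → true = true
[1] NOT true = false
[2] exactly-one(false, true) = true
[root] false AND true = false
Overall: false → blocked

Blocked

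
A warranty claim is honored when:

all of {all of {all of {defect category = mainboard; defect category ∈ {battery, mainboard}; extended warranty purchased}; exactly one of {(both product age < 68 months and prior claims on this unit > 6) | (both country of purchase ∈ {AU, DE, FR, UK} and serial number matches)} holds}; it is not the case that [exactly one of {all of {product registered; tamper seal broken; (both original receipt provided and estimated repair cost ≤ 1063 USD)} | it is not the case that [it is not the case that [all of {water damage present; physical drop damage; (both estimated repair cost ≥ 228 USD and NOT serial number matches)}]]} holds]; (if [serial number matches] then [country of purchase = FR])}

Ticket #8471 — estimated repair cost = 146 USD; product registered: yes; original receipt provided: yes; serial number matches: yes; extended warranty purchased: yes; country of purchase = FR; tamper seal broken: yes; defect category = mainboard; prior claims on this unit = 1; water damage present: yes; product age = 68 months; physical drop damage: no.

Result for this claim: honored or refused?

Atomic conditions:
  defect category = mainboard: mainboard == mainboard is true
  defect category ∈ {battery, mainboard}: mainboard is in the set → true
  extended warranty purchased: yes → true
  product age < 68 months: 68 < 68 is false
  prior claims on this unit > 6: 1 > 6 is false
  country of purchase ∈ {AU, DE, FR, UK}: FR is in the set → true
  serial number matches: yes → true
  product registered: yes → true
  tamper seal broken: yes → true
  original receipt provided: yes → true
  estimated repair cost ≤ 1063 USD: 146 ≤ 1063 is true
  water damage present: yes → true
  physical drop damage: no → false
  estimated repair cost ≥ 228 USD: 146 ≥ 228 is false
  NOT serial number matches: yes → false
  country of purchase = FR: FR == FR is true
Combine:
[1.1] true AND true AND true = true
[1.2.1] false AND false = false
[1.2.2] true AND true = true
[1.2] exactly-one(false, true) = true
[1] true AND true = true
[2.1.1.3] true AND true = true
[2.1.1] true AND true AND true = true
[2.1.2.1.1.3] false AND false = false
[2.1.2.1.1] true AND false AND false = false
[2.1.2.1] NOT false = true
[2.1.2] NOT true = false
[2.1] exactly-one(true, false) = true
[2] NOT true = false
[3] true → true = true
[root] true AND false AND true = false
Overall: false → refused

Refused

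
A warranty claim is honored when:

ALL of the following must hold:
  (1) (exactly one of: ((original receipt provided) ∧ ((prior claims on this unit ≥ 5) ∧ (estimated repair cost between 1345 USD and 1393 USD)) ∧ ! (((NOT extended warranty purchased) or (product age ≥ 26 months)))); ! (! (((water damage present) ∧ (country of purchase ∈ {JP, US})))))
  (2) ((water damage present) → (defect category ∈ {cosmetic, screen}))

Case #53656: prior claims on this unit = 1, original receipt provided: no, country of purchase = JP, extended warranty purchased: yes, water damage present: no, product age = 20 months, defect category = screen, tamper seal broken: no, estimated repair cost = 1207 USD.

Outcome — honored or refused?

Refused

Atomic conditions:
  original receipt provided: no → false
  prior claims on this unit ≥ 5: 1 ≥ 5 is false
  estimated repair cost between 1345 USD and 1393 USD: 1207 in [1345, 1393] is false
  NOT extended warranty purchased: yes → false
  product age ≥ 26 months: 20 ≥ 26 is false
  water damage present: no → false
  country of purchase ∈ {JP, US}: JP is in the set → true
  defect category ∈ {cosmetic, screen}: screen is in the set → true
Combine:
[1.1.2] false AND false = false
[1.1.3.1] false OR false = false
[1.1.3] NOT false = true
[1.1] false AND false AND true = false
[1.2.1.1] false AND true = false
[1.2.1] NOT false = true
[1.2] NOT true = false
[1] exactly-one(false, false) = false
[2] false → true (antecedent false ⇒ implication holds) = true
[root] false AND true = false
Overall: false → refused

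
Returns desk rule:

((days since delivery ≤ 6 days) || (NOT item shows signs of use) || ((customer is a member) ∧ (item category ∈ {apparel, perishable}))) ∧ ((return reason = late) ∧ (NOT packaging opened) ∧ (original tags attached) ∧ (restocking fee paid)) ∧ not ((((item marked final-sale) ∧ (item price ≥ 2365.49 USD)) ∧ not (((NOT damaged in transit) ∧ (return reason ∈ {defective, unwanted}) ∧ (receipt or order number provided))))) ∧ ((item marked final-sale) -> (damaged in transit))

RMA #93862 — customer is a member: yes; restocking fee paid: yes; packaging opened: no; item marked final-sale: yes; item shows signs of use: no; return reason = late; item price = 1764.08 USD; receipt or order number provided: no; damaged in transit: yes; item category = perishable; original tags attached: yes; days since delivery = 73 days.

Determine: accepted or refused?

Atomic conditions:
  days since delivery ≤ 6 days: 73 ≤ 6 is false
  NOT item shows signs of use: no → true
  customer is a member: yes → true
  item category ∈ {apparel, perishable}: perishable is in the set → true
  return reason = late: late == late is true
  NOT packaging opened: no → true
  original tags attached: yes → true
  restocking fee paid: yes → true
  item marked final-sale: yes → true
  item price ≥ 2365.49 USD: 1764.08 ≥ 2365.49 is false
  NOT damaged in transit: yes → false
  return reason ∈ {defective, unwanted}: late is not in the set → false
  receipt or order number provided: no → false
  damaged in transit: yes → true
Combine:
[1.3] true AND true = true
[1] false OR true OR true = true
[2] true AND true AND true AND true = true
[3.1.1] true AND false = false
[3.1.2.1] false AND false AND false = false
[3.1.2] NOT false = true
[3.1] false AND true = false
[3] NOT false = true
[4] true → true = true
[root] true AND true AND true AND true = true
Overall: true → accepted

Accepted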